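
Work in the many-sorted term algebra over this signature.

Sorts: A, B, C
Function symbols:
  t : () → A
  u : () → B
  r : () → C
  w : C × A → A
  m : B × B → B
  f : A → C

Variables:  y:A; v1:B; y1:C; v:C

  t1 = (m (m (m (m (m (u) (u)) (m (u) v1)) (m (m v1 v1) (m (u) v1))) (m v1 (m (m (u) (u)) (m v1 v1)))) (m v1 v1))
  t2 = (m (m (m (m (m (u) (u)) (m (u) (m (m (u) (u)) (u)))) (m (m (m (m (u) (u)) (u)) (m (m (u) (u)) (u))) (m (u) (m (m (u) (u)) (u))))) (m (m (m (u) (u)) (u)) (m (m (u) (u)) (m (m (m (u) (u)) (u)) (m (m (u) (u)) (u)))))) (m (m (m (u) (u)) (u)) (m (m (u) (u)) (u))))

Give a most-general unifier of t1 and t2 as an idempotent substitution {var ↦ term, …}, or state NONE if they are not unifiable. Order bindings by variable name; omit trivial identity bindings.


{v1 ↦ (m (m (u) (u)) (u))}


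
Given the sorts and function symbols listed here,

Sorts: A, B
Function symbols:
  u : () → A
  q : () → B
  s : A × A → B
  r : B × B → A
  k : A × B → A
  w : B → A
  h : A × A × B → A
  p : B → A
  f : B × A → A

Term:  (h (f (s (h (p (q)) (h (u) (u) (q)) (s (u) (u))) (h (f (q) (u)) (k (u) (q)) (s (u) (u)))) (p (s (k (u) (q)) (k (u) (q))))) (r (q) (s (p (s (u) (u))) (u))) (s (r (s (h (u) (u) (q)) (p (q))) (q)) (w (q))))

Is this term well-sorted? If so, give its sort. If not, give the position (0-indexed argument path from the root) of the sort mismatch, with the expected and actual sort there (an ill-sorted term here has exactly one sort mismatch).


well-sorted; sort = A

          (q) : B
        (p (q)) : A
          (u) : A
          (u) : A
          (q) : B
        (h (u) (u) (q)) : A
          (u) : A
          (u) : A
        (s (u) (u)) : B
      (h (p (q)) (h (u) (u) (q)) (s (u) (u))) : A
          (q) : B
          (u) : A
        (f (q) (u)) : A
          (u) : A
          (q) : B
        (k (u) (q)) : A
          (u) : A
          (u) : A
        (s (u) (u)) : B
      (h (f (q) (u)) (k (u) (q)) (s (u) (u))) : A
    (s (h (p (q)) (h (u) (u) (q)) (s (u) (u))) (h (f (q) (u)) (k (u) (q)) (s (u) (u)))) : B
          (u) : A
          (q) : B
        (k (u) (q)) : A
          (u) : A
          (q) : B
        (k (u) (q)) : A
      (s (k (u) (q)) (k (u) (q))) : B
    (p (s (k (u) (q)) (k (u) (q)))) : A
  (f (s (h (p (q)) (h (u) (u) (q)) (s (u) (u))) (h (f (q) (u)) (k (u) (q)) (s (u) (u)))) (p (s (k (u) (q)) (k (u) (q))))) : A
    (q) : B
          (u) : A
          (u) : A
        (s (u) (u)) : B
      (p (s (u) (u))) : A
      (u) : A
    (s (p (s (u) (u))) (u)) : B
  (r (q) (s (p (s (u) (u))) (u))) : A
          (u) : A
          (u) : A
          (q) : B
        (h (u) (u) (q)) : A
          (q) : B
        (p (q)) : A
      (s (h (u) (u) (q)) (p (q))) : B
      (q) : B
    (r (s (h (u) (u) (q)) (p (q))) (q)) : A
      (q) : B
    (w (q)) : A
  (s (r (s (h (u) (u) (q)) (p (q))) (q)) (w (q))) : B
(h (f (s (h (p (q)) (h (u) (u) (q)) (s (u) (u))) (h (f (q) (u)) (k (u) (q)) (s (u) (u)))) (p (s (k (u) (q)) (k (u) (q))))) (r (q) (s (p (s (u) (u))) (u))) (s (r (s (h (u) (u) (q)) (p (q))) (q)) (w (q)))) : A


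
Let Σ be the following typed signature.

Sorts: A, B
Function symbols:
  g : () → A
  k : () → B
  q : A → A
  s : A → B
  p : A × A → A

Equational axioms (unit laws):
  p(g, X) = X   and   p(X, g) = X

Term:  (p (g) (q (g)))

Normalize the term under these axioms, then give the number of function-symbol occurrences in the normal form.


1. (p (g) (q (g)))  →  (q (g))
normal form: (q (g))

size = 2


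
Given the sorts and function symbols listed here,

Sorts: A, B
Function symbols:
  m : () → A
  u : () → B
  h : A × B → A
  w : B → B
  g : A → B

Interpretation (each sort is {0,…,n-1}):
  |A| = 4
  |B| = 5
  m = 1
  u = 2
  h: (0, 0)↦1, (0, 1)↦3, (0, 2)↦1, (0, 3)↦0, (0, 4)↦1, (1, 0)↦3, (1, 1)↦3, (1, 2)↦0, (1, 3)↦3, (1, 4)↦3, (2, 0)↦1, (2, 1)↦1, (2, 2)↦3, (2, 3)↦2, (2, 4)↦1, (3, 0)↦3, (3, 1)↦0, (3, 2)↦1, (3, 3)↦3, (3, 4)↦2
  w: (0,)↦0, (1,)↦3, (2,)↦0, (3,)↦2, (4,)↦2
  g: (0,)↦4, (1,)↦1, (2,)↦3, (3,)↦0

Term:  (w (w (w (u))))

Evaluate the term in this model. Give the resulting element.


value = 0

  u = 2
  (w (u)) = w(2,) = 0
  (w (w (u))) = w(0,) = 0
  (w (w (w (u)))) = w(0,) = 0


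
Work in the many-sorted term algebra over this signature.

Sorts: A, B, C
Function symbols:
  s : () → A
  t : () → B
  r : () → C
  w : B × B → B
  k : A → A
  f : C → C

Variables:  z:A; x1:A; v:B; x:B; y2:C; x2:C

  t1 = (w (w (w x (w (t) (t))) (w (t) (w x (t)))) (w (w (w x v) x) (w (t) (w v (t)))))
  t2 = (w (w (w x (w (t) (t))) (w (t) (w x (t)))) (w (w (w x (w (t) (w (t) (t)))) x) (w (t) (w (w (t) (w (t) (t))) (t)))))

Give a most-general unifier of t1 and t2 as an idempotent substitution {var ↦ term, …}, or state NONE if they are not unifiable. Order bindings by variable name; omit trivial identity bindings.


{v ↦ (w (t) (w (t) (t)))}


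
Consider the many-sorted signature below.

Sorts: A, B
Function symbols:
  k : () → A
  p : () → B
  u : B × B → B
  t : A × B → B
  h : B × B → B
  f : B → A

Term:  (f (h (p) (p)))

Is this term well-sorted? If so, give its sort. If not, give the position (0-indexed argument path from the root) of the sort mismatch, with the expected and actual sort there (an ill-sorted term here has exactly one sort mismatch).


    (p) : B
    (p) : B
  (h (p) (p)) : B
(f (h (p) (p))) : A

well-sorted; sort = A


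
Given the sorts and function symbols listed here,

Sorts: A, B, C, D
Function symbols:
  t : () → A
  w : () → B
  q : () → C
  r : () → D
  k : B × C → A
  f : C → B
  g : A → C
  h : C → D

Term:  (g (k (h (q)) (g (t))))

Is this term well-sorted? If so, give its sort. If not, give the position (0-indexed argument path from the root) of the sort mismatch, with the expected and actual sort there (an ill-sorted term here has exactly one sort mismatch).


ill-sorted at position [0, 0]: expected B, got D

      (q) : C
    (h (q)) : D
      (t) : A
    (g (t)) : C
  (k (h (q)) (g (t))) : ✗ arg 0 at [0, 0] has sort D, expected B


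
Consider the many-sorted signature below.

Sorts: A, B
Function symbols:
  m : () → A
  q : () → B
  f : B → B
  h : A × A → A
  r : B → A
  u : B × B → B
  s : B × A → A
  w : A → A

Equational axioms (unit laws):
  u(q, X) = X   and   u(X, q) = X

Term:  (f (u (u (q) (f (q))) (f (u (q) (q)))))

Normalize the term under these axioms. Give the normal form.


1. (f (u (u (q) (f (q))) (f (u (q) (q)))))  →  (f (u (f (q)) (f (u (q) (q)))))
2. (f (u (f (q)) (f (u (q) (q)))))  →  (f (u (f (q)) (f (q))))

normal form = (f (u (f (q)) (f (q))))


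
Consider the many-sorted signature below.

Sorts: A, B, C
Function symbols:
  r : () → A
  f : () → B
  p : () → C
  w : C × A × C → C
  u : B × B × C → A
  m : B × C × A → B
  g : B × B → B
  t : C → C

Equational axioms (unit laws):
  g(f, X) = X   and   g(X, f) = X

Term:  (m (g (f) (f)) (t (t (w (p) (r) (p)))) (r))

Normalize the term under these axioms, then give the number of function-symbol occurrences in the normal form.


size = 9

1. (m (g (f) (f)) (t (t (w (p) (r) (p)))) (r))  →  (m (f) (t (t (w (p) (r) (p)))) (r))
normal form: (m (f) (t (t (w (p) (r) (p)))) (r))


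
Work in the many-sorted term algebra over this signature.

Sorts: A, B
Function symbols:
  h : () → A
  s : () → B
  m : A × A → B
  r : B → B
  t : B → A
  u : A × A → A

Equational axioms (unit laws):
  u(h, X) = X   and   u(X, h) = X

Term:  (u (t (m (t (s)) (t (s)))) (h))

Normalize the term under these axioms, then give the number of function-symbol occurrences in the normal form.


size = 6

1. (u (t (m (t (s)) (t (s)))) (h))  →  (t (m (t (s)) (t (s))))
normal form: (t (m (t (s)) (t (s))))


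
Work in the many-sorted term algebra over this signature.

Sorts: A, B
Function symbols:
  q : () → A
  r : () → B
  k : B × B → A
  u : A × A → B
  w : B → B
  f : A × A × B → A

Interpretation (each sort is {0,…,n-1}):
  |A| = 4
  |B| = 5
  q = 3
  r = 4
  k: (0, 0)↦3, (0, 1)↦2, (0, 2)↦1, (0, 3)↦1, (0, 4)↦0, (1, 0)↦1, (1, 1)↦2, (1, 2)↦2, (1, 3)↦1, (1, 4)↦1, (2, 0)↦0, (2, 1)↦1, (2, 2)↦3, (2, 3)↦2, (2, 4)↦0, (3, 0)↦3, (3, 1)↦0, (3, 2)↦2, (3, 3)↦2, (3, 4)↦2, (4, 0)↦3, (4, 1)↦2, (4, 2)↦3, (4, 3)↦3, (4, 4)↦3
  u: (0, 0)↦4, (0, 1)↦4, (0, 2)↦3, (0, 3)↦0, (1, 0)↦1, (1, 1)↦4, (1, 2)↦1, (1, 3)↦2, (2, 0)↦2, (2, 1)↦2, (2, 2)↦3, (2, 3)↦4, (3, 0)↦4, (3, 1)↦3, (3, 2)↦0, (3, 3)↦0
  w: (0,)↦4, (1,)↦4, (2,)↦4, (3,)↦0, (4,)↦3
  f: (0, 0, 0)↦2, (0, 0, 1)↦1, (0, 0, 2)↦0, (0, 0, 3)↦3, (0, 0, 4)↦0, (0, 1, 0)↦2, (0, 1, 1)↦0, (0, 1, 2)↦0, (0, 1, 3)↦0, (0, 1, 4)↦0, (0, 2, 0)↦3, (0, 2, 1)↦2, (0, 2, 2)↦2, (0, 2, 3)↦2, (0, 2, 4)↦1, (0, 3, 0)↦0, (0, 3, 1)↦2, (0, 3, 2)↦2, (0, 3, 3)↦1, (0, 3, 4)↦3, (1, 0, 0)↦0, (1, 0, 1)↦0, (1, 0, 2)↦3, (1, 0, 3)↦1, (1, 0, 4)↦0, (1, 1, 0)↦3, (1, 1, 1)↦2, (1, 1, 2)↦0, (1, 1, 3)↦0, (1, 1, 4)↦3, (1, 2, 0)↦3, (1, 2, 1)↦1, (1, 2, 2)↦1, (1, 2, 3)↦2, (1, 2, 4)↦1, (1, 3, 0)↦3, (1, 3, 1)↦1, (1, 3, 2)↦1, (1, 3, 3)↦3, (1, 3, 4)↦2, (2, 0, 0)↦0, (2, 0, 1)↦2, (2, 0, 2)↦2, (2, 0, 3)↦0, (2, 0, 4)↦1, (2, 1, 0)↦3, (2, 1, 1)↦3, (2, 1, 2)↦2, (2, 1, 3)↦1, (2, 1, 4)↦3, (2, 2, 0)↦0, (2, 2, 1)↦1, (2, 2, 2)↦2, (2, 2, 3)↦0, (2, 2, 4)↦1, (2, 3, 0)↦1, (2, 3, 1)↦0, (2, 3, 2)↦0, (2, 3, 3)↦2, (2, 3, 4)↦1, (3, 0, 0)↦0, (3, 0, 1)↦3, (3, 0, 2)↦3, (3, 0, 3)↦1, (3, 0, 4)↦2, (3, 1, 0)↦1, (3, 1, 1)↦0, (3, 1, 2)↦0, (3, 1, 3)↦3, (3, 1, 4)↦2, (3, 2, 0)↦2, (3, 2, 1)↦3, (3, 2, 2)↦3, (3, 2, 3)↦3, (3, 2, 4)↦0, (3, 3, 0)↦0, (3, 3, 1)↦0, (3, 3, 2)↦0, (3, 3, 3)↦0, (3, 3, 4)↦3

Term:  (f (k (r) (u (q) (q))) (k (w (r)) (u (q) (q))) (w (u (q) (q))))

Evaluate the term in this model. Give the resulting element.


  r = 4
  q = 3
  q = 3
  (u (q) (q)) = u(3, 3) = 0
  (k (r) (u (q) (q))) = k(4, 0) = 3
  r = 4
  (w (r)) = w(4,) = 3
  q = 3
  q = 3
  (u (q) (q)) = u(3, 3) = 0
  (k (w (r)) (u (q) (q))) = k(3, 0) = 3
  q = 3
  q = 3
  (u (q) (q)) = u(3, 3) = 0
  (w (u (q) (q))) = w(0,) = 4
  (f (k (r) (u (q) (q))) (k (w (r)) (u (q) (q))) (w (u (q) (q)))) = f(3, 3, 4) = 3

value = 3


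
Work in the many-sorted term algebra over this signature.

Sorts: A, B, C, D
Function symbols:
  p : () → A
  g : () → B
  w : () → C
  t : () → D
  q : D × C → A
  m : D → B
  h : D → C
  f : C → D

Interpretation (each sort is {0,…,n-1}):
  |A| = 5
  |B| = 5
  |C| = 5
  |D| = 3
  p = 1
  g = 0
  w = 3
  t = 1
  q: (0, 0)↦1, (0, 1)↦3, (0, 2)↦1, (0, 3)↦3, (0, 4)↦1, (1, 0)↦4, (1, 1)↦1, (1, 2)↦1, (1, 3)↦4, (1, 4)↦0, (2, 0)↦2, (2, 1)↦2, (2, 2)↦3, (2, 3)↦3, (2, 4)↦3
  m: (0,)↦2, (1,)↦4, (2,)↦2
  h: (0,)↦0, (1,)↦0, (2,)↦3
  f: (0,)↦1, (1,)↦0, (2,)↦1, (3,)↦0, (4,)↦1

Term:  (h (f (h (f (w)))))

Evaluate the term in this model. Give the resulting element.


value = 0

  w = 3
  (f (w)) = f(3,) = 0
  (h (f (w))) = h(0,) = 0
  (f (h (f (w)))) = f(0,) = 1
  (h (f (h (f (w))))) = h(1,) = 0


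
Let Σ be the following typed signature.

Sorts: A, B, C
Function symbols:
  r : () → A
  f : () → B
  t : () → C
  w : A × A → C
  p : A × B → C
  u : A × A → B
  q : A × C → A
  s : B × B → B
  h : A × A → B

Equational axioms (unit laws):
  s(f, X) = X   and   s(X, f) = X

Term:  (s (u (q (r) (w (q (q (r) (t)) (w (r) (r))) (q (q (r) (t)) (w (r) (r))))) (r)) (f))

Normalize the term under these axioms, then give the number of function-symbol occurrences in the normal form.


1. (s (u (q (r) (w (q (q (r) (t)) (w (r) (r))) (q (q (r) (t)) (w (r) (r))))) (r)) (f))  →  (u (q (r) (w (q (q (r) (t)) (w (r) (r))) (q (q (r) (t)) (w (r) (r))))) (r))
normal form: (u (q (r) (w (q (q (r) (t)) (w (r) (r))) (q (q (r) (t)) (w (r) (r))))) (r))

size = 19


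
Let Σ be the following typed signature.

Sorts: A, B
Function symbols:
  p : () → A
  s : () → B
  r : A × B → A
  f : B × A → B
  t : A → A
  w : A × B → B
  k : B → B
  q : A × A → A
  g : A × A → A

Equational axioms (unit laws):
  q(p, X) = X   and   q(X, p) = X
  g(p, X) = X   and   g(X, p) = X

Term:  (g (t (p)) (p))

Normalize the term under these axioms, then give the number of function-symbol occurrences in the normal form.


1. (g (t (p)) (p))  →  (t (p))
normal form: (t (p))

size = 2


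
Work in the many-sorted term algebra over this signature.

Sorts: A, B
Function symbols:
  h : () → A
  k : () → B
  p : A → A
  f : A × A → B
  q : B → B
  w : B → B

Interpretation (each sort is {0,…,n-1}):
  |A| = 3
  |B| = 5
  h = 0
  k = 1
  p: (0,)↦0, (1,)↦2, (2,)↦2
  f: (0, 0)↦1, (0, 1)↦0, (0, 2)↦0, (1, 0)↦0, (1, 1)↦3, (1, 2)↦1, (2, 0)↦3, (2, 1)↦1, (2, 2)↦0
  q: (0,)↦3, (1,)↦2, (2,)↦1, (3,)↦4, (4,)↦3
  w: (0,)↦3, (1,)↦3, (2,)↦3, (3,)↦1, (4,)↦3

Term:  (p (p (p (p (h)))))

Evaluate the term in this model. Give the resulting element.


  h = 0
  (p (h)) = p(0,) = 0
  (p (p (h))) = p(0,) = 0
  (p (p (p (h)))) = p(0,) = 0
  (p (p (p (p (h))))) = p(0,) = 0

value = 0


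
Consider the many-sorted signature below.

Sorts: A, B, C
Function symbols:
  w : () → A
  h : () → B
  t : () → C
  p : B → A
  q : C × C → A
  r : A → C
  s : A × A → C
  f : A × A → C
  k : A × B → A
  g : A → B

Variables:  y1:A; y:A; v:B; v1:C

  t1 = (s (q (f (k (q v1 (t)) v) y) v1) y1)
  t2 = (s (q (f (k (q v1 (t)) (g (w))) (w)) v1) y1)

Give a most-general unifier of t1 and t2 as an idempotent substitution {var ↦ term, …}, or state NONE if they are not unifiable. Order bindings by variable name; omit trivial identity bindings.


{v ↦ (g (w)), y ↦ (w)}


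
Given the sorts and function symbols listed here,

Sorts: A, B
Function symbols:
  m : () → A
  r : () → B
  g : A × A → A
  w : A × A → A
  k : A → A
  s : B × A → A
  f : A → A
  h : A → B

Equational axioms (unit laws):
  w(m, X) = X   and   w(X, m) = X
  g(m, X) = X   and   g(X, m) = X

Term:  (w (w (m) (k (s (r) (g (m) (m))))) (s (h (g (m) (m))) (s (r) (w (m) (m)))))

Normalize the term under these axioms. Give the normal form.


normal form = (w (k (s (r) (m))) (s (h (m)) (s (r) (m))))

1. (w (w (m) (k (s (r) (g (m) (m))))) (s (h (g (m) (m))) (s (r) (w (m) (m)))))  →  (w (k (s (r) (g (m) (m)))) (s (h (g (m) (m))) (s (r) (w (m) (m)))))
2. (w (k (s (r) (g (m) (m)))) (s (h (g (m) (m))) (s (r) (w (m) (m)))))  →  (w (k (s (r) (m))) (s (h (g (m) (m))) (s (r) (w (m) (m)))))
3. (w (k (s (r) (m))) (s (h (g (m) (m))) (s (r) (w (m) (m)))))  →  (w (k (s (r) (m))) (s (h (m)) (s (r) (w (m) (m)))))
4. (w (k (s (r) (m))) (s (h (m)) (s (r) (w (m) (m)))))  →  (w (k (s (r) (m))) (s (h (m)) (s (r) (m))))


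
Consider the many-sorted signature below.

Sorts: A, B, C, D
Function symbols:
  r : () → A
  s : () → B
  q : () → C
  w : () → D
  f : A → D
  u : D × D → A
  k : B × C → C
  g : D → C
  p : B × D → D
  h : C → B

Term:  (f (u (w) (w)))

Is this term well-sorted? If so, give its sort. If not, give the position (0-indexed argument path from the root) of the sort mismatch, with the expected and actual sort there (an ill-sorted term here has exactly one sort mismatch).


well-sorted; sort = D

    (w) : D
    (w) : D
  (u (w) (w)) : A
(f (u (w) (w))) : D


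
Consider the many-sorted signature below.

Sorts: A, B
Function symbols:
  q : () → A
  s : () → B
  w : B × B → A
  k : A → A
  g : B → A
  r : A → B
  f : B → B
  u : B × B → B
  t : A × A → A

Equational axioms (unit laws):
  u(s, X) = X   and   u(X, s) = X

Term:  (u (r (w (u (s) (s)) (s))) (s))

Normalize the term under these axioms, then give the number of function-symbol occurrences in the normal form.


size = 4

1. (u (r (w (u (s) (s)) (s))) (s))  →  (r (w (u (s) (s)) (s)))
2. (r (w (u (s) (s)) (s)))  →  (r (w (s) (s)))
normal form: (r (w (s) (s)))


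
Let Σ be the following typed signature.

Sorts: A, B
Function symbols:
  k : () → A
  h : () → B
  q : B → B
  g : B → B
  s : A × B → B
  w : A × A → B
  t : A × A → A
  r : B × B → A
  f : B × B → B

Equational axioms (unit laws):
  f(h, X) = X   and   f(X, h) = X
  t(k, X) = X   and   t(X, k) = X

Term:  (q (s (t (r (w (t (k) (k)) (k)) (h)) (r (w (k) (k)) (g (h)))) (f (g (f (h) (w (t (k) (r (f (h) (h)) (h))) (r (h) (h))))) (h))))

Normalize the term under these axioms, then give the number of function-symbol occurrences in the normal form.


1. (q (s (t (r (w (t (k) (k)) (k)) (h)) (r (w (k) (k)) (g (h)))) (f (g (f (h) (w (t (k) (r (f (h) (h)) (h))) (r (h) (h))))) (h))))  →  (q (s (t (r (w (k) (k)) (h)) (r (w (k) (k)) (g (h)))) (f (g (f (h) (w (t (k) (r (f (h) (h)) (h))) (r (h) (h))))) (h))))
2. (q (s (t (r (w (k) (k)) (h)) (r (w (k) (k)) (g (h)))) (f (g (f (h) (w (t (k) (r (f (h) (h)) (h))) (r (h) (h))))) (h))))  →  (q (s (t (r (w (k) (k)) (h)) (r (w (k) (k)) (g (h)))) (g (f (h) (w (t (k) (r (f (h) (h)) (h))) (r (h) (h)))))))
3. (q (s (t (r (w (k) (k)) (h)) (r (w (k) (k)) (g (h)))) (g (f (h) (w (t (k) (r (f (h) (h)) (h))) (r (h) (h)))))))  →  (q (s (t (r (w (k) (k)) (h)) (r (w (k) (k)) (g (h)))) (g (w (t (k) (r (f (h) (h)) (h))) (r (h) (h))))))
4. (q (s (t (r (w (k) (k)) (h)) (r (w (k) (k)) (g (h)))) (g (w (t (k) (r (f (h) (h)) (h))) (r (h) (h))))))  →  (q (s (t (r (w (k) (k)) (h)) (r (w (k) (k)) (g (h)))) (g (w (r (f (h) (h)) (h)) (r (h) (h))))))
5. (q (s (t (r (w (k) (k)) (h)) (r (w (k) (k)) (g (h)))) (g (w (r (f (h) (h)) (h)) (r (h) (h))))))  →  (q (s (t (r (w (k) (k)) (h)) (r (w (k) (k)) (g (h)))) (g (w (r (h) (h)) (r (h) (h))))))
normal form: (q (s (t (r (w (k) (k)) (h)) (r (w (k) (k)) (g (h)))) (g (w (r (h) (h)) (r (h) (h))))))

size = 22


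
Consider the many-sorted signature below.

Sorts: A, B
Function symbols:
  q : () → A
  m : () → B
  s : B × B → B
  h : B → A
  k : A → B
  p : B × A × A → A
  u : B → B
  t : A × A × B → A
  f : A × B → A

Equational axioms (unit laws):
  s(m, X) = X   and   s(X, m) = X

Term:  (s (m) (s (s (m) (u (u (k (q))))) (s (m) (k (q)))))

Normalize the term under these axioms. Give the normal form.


normal form = (s (u (u (k (q)))) (k (q)))

1. (s (m) (s (s (m) (u (u (k (q))))) (s (m) (k (q)))))  →  (s (s (m) (u (u (k (q))))) (s (m) (k (q))))
2. (s (s (m) (u (u (k (q))))) (s (m) (k (q))))  →  (s (u (u (k (q)))) (s (m) (k (q))))
3. (s (u (u (k (q)))) (s (m) (k (q))))  →  (s (u (u (k (q)))) (k (q)))


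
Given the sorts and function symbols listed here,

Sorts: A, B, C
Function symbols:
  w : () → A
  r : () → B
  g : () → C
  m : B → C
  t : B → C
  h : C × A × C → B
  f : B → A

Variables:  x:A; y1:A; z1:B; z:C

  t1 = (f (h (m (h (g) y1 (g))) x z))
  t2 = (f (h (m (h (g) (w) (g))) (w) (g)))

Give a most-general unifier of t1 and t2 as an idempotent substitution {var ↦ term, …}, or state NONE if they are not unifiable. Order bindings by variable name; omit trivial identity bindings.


{x ↦ (w), y1 ↦ (w), z ↦ (g)}


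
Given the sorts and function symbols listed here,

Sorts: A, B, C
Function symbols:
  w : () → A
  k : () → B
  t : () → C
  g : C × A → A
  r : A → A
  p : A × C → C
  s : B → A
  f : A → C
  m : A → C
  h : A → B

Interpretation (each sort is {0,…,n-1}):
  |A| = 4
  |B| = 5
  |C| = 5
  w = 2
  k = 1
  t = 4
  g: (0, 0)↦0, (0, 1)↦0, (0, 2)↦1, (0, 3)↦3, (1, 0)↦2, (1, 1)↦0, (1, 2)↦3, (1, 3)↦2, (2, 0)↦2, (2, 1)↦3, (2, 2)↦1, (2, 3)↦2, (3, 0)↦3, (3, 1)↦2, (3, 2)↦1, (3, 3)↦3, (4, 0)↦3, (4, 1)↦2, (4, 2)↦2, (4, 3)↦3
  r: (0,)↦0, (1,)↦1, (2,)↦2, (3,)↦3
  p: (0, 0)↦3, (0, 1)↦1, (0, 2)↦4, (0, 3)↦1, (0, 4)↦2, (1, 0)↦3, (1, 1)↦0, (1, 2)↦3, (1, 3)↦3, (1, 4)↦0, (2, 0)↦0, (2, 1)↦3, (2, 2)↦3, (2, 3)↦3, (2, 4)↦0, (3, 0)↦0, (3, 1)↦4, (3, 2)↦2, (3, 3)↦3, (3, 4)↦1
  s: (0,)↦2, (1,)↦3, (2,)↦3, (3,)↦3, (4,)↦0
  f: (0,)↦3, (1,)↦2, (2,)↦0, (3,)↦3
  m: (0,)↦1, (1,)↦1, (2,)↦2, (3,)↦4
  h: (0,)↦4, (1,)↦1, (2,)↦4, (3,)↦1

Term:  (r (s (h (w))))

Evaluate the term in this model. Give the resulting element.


  w = 2
  (h (w)) = h(2,) = 4
  (s (h (w))) = s(4,) = 0
  (r (s (h (w)))) = r(0,) = 0

value = 0


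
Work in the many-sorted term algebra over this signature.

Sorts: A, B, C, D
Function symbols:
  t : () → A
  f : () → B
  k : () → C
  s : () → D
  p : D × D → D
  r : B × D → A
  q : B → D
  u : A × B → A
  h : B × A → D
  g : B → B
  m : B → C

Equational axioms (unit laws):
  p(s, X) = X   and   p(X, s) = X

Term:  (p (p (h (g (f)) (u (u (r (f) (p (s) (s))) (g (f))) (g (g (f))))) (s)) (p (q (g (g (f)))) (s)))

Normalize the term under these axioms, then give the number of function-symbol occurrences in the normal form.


size = 18

1. (p (p (h (g (f)) (u (u (r (f) (p (s) (s))) (g (f))) (g (g (f))))) (s)) (p (q (g (g (f)))) (s)))  →  (p (h (g (f)) (u (u (r (f) (p (s) (s))) (g (f))) (g (g (f))))) (p (q (g (g (f)))) (s)))
2. (p (h (g (f)) (u (u (r (f) (p (s) (s))) (g (f))) (g (g (f))))) (p (q (g (g (f)))) (s)))  →  (p (h (g (f)) (u (u (r (f) (s)) (g (f))) (g (g (f))))) (p (q (g (g (f)))) (s)))
3. (p (h (g (f)) (u (u (r (f) (s)) (g (f))) (g (g (f))))) (p (q (g (g (f)))) (s)))  →  (p (h (g (f)) (u (u (r (f) (s)) (g (f))) (g (g (f))))) (q (g (g (f)))))
normal form: (p (h (g (f)) (u (u (r (f) (s)) (g (f))) (g (g (f))))) (q (g (g (f)))))


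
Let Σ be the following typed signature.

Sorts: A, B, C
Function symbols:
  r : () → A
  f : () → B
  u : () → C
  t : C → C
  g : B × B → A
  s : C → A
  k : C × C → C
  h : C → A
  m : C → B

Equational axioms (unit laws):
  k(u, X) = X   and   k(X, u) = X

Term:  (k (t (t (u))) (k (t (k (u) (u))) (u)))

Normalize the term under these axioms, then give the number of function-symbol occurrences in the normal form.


1. (k (t (t (u))) (k (t (k (u) (u))) (u)))  →  (k (t (t (u))) (t (k (u) (u))))
2. (k (t (t (u))) (t (k (u) (u))))  →  (k (t (t (u))) (t (u)))
normal form: (k (t (t (u))) (t (u)))

size = 6


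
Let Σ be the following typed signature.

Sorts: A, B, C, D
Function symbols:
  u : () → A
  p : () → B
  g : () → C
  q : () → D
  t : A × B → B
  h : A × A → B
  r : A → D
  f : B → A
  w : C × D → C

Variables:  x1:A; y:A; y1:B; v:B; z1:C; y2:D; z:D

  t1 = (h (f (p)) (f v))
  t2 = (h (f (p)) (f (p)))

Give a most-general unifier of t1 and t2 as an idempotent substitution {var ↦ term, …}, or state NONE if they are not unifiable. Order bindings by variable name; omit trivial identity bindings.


{v ↦ (p)}


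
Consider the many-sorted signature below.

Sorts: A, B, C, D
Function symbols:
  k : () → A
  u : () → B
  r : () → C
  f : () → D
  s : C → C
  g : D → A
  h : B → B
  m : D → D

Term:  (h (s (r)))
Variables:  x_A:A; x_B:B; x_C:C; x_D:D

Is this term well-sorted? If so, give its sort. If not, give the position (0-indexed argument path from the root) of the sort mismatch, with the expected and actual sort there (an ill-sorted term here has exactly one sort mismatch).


ill-sorted at position [0]: expected B, got C

    (r) : C
  (s (r)) : C
(h (s (r))) : ✗ arg 0 at [0] has sort C, expected B


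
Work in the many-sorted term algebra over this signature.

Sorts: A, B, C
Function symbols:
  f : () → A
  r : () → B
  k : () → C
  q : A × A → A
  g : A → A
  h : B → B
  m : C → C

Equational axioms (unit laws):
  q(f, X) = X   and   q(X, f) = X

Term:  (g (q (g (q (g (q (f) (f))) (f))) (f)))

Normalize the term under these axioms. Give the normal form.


normal form = (g (g (g (f))))

1. (g (q (g (q (g (q (f) (f))) (f))) (f)))  →  (g (g (q (g (q (f) (f))) (f))))
2. (g (g (q (g (q (f) (f))) (f))))  →  (g (g (g (q (f) (f)))))
3. (g (g (g (q (f) (f)))))  →  (g (g (g (f))))


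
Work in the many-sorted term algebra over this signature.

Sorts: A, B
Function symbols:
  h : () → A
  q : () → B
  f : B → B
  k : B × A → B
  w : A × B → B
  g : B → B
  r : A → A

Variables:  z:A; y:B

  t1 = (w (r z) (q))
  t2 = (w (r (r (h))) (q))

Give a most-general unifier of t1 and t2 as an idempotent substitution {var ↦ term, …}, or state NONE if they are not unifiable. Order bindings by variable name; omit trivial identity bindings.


{z ↦ (r (h))}


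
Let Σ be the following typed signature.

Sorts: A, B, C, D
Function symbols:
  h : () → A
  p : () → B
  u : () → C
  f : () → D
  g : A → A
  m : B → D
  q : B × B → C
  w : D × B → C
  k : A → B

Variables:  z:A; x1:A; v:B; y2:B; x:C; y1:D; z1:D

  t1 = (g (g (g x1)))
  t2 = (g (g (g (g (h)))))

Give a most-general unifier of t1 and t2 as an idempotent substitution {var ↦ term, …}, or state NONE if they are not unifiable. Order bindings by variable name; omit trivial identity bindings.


{x1 ↦ (g (h))}


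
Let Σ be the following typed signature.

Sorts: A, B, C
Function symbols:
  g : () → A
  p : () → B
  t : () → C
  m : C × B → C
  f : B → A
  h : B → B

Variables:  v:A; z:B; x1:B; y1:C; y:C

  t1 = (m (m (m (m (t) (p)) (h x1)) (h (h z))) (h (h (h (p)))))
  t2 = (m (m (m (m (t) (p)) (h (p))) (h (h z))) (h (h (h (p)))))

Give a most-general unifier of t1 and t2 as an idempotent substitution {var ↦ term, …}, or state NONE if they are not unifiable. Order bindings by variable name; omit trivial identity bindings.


{x1 ↦ (p)}


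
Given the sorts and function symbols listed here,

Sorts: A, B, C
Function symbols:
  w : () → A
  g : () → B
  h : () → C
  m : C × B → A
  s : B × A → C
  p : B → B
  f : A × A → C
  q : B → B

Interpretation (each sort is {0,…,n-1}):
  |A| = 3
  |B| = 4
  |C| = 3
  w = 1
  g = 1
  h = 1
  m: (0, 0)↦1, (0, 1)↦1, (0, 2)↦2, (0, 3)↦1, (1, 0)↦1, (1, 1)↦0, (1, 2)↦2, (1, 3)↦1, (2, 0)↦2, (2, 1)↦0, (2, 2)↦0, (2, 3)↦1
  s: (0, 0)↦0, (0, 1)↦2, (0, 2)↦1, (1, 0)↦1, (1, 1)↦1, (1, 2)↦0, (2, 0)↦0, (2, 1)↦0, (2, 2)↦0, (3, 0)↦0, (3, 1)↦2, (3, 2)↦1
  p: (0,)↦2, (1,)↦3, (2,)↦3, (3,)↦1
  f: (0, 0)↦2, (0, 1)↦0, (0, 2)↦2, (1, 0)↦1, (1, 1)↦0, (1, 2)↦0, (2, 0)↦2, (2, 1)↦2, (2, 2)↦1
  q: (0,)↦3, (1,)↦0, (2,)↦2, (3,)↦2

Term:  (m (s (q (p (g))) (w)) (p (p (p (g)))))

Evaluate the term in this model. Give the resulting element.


value = 1

  g = 1
  (p (g)) = p(1,) = 3
  (q (p (g))) = q(3,) = 2
  w = 1
  (s (q (p (g))) (w)) = s(2, 1) = 0
  g = 1
  (p (g)) = p(1,) = 3
  (p (p (g))) = p(3,) = 1
  (p (p (p (g)))) = p(1,) = 3
  (m (s (q (p (g))) (w)) (p (p (p (g))))) = m(0, 3) = 1


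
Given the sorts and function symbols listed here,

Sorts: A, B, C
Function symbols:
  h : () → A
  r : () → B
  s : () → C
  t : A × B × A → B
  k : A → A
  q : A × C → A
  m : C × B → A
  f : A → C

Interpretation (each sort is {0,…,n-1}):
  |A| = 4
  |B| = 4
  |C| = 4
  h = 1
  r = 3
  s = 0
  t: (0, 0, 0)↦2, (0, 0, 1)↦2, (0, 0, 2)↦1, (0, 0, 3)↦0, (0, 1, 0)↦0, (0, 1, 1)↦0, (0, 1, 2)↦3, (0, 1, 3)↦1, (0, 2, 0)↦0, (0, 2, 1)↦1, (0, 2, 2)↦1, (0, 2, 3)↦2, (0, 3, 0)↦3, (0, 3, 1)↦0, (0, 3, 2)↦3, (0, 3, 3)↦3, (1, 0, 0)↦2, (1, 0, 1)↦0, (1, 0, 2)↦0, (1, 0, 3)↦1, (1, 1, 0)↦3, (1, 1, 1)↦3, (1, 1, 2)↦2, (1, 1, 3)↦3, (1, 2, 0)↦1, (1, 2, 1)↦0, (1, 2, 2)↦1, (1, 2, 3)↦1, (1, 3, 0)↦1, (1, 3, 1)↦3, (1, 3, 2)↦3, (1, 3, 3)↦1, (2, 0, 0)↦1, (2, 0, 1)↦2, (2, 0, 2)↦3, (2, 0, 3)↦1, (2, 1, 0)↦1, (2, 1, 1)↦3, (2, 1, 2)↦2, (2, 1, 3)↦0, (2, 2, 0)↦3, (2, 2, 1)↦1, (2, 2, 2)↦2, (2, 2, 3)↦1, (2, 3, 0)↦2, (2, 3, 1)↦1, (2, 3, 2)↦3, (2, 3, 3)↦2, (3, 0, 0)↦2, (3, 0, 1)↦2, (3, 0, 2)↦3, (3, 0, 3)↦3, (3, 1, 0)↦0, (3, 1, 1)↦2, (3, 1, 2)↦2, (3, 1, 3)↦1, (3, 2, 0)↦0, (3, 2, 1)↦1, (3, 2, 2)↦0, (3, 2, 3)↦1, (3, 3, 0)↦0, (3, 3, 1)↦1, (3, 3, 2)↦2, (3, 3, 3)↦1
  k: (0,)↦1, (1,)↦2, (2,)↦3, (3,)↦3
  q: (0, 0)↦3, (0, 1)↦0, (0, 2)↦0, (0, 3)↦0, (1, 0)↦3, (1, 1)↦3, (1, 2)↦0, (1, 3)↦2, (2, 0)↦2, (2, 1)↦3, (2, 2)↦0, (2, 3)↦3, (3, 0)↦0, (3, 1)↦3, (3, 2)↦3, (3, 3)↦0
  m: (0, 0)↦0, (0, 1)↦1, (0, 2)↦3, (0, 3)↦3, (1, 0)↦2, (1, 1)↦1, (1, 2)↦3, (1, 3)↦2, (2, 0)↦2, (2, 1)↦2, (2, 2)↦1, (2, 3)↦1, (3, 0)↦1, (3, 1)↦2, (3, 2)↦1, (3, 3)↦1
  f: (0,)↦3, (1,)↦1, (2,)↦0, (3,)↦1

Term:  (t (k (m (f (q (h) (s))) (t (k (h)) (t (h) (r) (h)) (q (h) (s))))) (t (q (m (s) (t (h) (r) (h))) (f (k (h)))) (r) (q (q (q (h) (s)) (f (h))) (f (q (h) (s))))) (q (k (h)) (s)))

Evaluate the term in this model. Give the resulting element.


  h = 1
  s = 0
  (q (h) (s)) = q(1, 0) = 3
  (f (q (h) (s))) = f(3,) = 1
  h = 1
  (k (h)) = k(1,) = 2
  h = 1
  r = 3
  h = 1
  (t (h) (r) (h)) = t(1, 3, 1) = 3
  h = 1
  s = 0
  (q (h) (s)) = q(1, 0) = 3
  (t (k (h)) (t (h) (r) (h)) (q (h) (s))) = t(2, 3, 3) = 2
  (m (f (q (h) (s))) (t (k (h)) (t (h) (r) (h)) (q (h) (s)))) = m(1, 2) = 3
  (k (m (f (q (h) (s))) (t (k (h)) (t (h) (r) (h)) (q (h) (s))))) = k(3,) = 3
  s = 0
  h = 1
  r = 3
  h = 1
  (t (h) (r) (h)) = t(1, 3, 1) = 3
  (m (s) (t (h) (r) (h))) = m(0, 3) = 3
  h = 1
  (k (h)) = k(1,) = 2
  (f (k (h))) = f(2,) = 0
  (q (m (s) (t (h) (r) (h))) (f (k (h)))) = q(3, 0) = 0
  r = 3
  h = 1
  s = 0
  (q (h) (s)) = q(1, 0) = 3
  h = 1
  (f (h)) = f(1,) = 1
  (q (q (h) (s)) (f (h))) = q(3, 1) = 3
  h = 1
  s = 0
  (q (h) (s)) = q(1, 0) = 3
  (f (q (h) (s))) = f(3,) = 1
  (q (q (q (h) (s)) (f (h))) (f (q (h) (s)))) = q(3, 1) = 3
  (t (q (m (s) (t (h) (r) (h))) (f (k (h)))) (r) (q (q (q (h) (s)) (f (h))) (f (q (h) (s))))) = t(0, 3, 3) = 3
  h = 1
  (k (h)) = k(1,) = 2
  s = 0
  (q (k (h)) (s)) = q(2, 0) = 2
  (t (k (m (f (q (h) (s))) (t (k (h)) (t (h) (r) (h)) (q (h) (s))))) (t (q (m (s) (t (h) (r) (h))) (f (k (h)))) (r) (q (q (q (h) (s)) (f (h))) (f (q (h) (s))))) (q (k (h)) (s))) = t(3, 3, 2) = 2

value = 2


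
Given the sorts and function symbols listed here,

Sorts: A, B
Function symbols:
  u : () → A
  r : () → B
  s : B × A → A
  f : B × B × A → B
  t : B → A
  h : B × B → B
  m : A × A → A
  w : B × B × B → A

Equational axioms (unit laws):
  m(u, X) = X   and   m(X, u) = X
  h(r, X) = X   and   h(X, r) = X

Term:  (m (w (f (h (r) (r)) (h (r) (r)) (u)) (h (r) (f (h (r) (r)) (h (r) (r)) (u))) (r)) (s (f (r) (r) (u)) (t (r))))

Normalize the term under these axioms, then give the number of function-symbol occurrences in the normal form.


size = 18

1. (m (w (f (h (r) (r)) (h (r) (r)) (u)) (h (r) (f (h (r) (r)) (h (r) (r)) (u))) (r)) (s (f (r) (r) (u)) (t (r))))  →  (m (w (f (r) (h (r) (r)) (u)) (h (r) (f (h (r) (r)) (h (r) (r)) (u))) (r)) (s (f (r) (r) (u)) (t (r))))
2. (m (w (f (r) (h (r) (r)) (u)) (h (r) (f (h (r) (r)) (h (r) (r)) (u))) (r)) (s (f (r) (r) (u)) (t (r))))  →  (m (w (f (r) (r) (u)) (h (r) (f (h (r) (r)) (h (r) (r)) (u))) (r)) (s (f (r) (r) (u)) (t (r))))
3. (m (w (f (r) (r) (u)) (h (r) (f (h (r) (r)) (h (r) (r)) (u))) (r)) (s (f (r) (r) (u)) (t (r))))  →  (m (w (f (r) (r) (u)) (f (h (r) (r)) (h (r) (r)) (u)) (r)) (s (f (r) (r) (u)) (t (r))))
4. (m (w (f (r) (r) (u)) (f (h (r) (r)) (h (r) (r)) (u)) (r)) (s (f (r) (r) (u)) (t (r))))  →  (m (w (f (r) (r) (u)) (f (r) (h (r) (r)) (u)) (r)) (s (f (r) (r) (u)) (t (r))))
5. (m (w (f (r) (r) (u)) (f (r) (h (r) (r)) (u)) (r)) (s (f (r) (r) (u)) (t (r))))  →  (m (w (f (r) (r) (u)) (f (r) (r) (u)) (r)) (s (f (r) (r) (u)) (t (r))))
normal form: (m (w (f (r) (r) (u)) (f (r) (r) (u)) (r)) (s (f (r) (r) (u)) (t (r))))


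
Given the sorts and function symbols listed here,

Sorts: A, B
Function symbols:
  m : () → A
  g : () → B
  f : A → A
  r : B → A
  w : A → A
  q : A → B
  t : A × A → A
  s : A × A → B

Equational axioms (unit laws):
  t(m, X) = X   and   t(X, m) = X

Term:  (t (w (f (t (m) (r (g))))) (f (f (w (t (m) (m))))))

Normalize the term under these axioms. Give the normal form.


normal form = (t (w (f (r (g)))) (f (f (w (m)))))

1. (t (w (f (t (m) (r (g))))) (f (f (w (t (m) (m))))))  →  (t (w (f (r (g)))) (f (f (w (t (m) (m))))))
2. (t (w (f (r (g)))) (f (f (w (t (m) (m))))))  →  (t (w (f (r (g)))) (f (f (w (m)))))


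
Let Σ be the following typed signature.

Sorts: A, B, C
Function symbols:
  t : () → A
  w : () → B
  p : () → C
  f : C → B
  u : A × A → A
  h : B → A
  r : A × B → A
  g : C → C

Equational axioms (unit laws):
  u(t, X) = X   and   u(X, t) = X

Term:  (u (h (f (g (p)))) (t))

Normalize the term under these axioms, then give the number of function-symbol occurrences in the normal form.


1. (u (h (f (g (p)))) (t))  →  (h (f (g (p))))
normal form: (h (f (g (p))))

size = 4


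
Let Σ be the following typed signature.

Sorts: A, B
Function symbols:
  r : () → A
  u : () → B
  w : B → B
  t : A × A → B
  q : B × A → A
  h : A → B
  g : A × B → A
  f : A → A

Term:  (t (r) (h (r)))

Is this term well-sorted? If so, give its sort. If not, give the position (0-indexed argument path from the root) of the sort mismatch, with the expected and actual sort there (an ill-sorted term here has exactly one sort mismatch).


  (r) : A
    (r) : A
  (h (r)) : B
(t (r) (h (r))) : ✗ arg 1 at [1] has sort B, expected A

ill-sorted at position [1]: expected A, got B


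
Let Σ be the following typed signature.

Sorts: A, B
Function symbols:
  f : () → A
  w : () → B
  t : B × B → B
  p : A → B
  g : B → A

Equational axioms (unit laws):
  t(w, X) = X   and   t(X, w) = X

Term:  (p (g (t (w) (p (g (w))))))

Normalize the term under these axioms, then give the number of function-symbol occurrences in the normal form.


1. (p (g (t (w) (p (g (w))))))  →  (p (g (p (g (w)))))
normal form: (p (g (p (g (w)))))

size = 5


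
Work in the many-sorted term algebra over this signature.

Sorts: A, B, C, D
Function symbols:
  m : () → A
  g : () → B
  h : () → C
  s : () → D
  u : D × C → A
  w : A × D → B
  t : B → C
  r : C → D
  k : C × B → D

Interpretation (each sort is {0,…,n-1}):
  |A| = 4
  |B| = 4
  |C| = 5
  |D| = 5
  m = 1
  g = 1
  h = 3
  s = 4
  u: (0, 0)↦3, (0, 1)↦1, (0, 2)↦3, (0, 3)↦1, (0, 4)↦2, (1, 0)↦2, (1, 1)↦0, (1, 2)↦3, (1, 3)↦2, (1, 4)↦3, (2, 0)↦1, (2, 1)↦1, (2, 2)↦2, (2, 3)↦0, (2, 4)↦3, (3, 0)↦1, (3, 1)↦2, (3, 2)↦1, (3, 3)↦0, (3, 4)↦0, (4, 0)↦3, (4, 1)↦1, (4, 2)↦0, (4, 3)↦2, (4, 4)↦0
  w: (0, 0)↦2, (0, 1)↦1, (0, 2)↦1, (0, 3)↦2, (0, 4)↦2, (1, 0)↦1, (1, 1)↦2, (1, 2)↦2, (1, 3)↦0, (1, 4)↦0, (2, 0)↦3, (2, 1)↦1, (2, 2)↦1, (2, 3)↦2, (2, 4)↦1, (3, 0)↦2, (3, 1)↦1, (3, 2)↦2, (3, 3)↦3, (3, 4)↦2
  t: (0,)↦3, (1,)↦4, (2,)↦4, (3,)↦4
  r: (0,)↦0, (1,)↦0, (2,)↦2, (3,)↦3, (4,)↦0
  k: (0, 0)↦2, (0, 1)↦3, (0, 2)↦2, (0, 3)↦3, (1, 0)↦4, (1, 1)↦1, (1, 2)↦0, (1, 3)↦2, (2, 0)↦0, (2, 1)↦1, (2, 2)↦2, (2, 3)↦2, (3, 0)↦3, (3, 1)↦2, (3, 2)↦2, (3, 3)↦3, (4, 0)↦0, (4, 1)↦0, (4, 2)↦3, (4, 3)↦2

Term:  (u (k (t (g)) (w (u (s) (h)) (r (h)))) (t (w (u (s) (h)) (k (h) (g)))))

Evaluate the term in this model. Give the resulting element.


value = 0

  g = 1
  (t (g)) = t(1,) = 4
  s = 4
  h = 3
  (u (s) (h)) = u(4, 3) = 2
  h = 3
  (r (h)) = r(3,) = 3
  (w (u (s) (h)) (r (h))) = w(2, 3) = 2
  (k (t (g)) (w (u (s) (h)) (r (h)))) = k(4, 2) = 3
  s = 4
  h = 3
  (u (s) (h)) = u(4, 3) = 2
  h = 3
  g = 1
  (k (h) (g)) = k(3, 1) = 2
  (w (u (s) (h)) (k (h) (g))) = w(2, 2) = 1
  (t (w (u (s) (h)) (k (h) (g)))) = t(1,) = 4
  (u (k (t (g)) (w (u (s) (h)) (r (h)))) (t (w (u (s) (h)) (k (h) (g))))) = u(3, 4) = 0


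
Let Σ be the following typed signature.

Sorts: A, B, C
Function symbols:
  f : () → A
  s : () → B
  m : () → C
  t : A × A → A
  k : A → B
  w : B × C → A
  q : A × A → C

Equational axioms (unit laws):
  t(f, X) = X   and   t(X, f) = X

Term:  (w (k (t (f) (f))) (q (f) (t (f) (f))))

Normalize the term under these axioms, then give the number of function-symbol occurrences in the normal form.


size = 6

1. (w (k (t (f) (f))) (q (f) (t (f) (f))))  →  (w (k (f)) (q (f) (t (f) (f))))
2. (w (k (f)) (q (f) (t (f) (f))))  →  (w (k (f)) (q (f) (f)))
normal form: (w (k (f)) (q (f) (f)))


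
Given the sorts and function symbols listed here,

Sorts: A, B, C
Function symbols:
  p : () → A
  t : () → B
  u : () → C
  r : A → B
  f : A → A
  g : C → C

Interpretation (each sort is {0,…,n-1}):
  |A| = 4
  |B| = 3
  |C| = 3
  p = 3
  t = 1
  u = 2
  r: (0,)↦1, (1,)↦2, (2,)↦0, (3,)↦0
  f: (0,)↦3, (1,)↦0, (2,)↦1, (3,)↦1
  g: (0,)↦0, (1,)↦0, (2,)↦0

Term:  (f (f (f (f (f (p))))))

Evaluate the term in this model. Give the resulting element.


value = 0

  p = 3
  (f (p)) = f(3,) = 1
  (f (f (p))) = f(1,) = 0
  (f (f (f (p)))) = f(0,) = 3
  (f (f (f (f (p))))) = f(3,) = 1
  (f (f (f (f (f (p)))))) = f(1,) = 0


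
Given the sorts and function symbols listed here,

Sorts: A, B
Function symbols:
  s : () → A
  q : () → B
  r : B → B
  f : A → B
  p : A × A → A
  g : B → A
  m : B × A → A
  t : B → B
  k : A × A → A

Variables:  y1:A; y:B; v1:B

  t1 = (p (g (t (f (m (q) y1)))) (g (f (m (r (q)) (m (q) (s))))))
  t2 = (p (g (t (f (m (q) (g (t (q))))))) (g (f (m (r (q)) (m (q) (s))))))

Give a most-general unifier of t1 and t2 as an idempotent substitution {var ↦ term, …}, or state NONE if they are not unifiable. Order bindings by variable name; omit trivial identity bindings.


{y1 ↦ (g (t (q)))}


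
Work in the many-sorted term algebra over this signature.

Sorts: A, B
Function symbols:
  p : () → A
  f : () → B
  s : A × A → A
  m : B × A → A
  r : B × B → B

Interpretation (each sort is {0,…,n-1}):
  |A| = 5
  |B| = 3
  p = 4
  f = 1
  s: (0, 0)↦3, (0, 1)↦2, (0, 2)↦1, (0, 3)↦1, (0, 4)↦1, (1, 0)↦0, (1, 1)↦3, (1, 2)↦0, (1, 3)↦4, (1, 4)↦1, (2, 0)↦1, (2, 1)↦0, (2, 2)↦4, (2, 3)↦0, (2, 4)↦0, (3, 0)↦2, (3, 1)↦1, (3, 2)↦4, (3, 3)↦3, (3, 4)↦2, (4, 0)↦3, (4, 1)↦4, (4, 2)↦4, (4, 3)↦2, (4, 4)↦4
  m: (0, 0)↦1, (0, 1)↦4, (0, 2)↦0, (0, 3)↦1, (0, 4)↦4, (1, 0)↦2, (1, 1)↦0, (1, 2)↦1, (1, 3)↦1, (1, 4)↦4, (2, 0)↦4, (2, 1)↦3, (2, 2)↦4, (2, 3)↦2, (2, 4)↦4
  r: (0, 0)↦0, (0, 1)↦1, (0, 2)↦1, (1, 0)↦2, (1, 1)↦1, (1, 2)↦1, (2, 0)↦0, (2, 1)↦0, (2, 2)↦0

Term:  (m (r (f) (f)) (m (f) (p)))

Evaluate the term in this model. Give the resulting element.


  f = 1
  f = 1
  (r (f) (f)) = r(1, 1) = 1
  f = 1
  p = 4
  (m (f) (p)) = m(1, 4) = 4
  (m (r (f) (f)) (m (f) (p))) = m(1, 4) = 4

value = 4


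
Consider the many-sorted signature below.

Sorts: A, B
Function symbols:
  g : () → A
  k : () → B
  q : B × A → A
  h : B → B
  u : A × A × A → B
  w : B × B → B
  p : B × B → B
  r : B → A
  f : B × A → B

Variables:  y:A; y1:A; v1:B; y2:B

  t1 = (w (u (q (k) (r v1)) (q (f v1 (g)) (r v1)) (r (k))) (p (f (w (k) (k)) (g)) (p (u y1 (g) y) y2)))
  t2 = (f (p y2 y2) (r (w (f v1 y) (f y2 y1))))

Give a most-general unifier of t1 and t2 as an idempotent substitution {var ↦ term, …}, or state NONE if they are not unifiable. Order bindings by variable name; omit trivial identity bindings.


NONE (not unifiable)

head clash or occurs-check failure — not unifiable


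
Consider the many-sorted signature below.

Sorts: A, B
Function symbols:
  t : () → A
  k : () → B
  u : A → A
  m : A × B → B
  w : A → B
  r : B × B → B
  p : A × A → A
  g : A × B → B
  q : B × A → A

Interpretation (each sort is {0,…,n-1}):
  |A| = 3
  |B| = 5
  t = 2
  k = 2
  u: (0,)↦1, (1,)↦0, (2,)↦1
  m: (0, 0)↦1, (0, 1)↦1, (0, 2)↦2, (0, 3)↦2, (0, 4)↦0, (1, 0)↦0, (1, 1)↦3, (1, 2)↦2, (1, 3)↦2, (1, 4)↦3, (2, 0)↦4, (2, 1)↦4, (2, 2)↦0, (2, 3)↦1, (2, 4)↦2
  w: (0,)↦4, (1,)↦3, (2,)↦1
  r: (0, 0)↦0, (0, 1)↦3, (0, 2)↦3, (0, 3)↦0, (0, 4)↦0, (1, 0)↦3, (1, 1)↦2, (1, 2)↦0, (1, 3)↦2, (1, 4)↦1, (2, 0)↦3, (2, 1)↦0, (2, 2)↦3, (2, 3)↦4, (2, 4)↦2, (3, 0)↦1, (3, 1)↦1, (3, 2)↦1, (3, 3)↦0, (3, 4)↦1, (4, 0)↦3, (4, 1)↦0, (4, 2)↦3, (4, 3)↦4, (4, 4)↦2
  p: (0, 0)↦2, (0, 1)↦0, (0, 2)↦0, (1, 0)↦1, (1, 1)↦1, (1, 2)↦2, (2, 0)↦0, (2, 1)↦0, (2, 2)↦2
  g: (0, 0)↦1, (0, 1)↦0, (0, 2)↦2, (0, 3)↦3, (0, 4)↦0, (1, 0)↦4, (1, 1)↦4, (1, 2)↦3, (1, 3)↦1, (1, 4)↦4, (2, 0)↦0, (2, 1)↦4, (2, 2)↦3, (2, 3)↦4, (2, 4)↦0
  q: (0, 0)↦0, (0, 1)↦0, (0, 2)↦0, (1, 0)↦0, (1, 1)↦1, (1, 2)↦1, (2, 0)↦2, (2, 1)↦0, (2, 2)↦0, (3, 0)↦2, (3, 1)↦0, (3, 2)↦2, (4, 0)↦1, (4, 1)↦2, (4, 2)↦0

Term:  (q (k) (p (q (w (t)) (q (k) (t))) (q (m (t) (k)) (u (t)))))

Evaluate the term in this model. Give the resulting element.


  k = 2
  t = 2
  (w (t)) = w(2,) = 1
  k = 2
  t = 2
  (q (k) (t)) = q(2, 2) = 0
  (q (w (t)) (q (k) (t))) = q(1, 0) = 0
  t = 2
  k = 2
  (m (t) (k)) = m(2, 2) = 0
  t = 2
  (u (t)) = u(2,) = 1
  (q (m (t) (k)) (u (t))) = q(0, 1) = 0
  (p (q (w (t)) (q (k) (t))) (q (m (t) (k)) (u (t)))) = p(0, 0) = 2
  (q (k) (p (q (w (t)) (q (k) (t))) (q (m (t) (k)) (u (t))))) = q(2, 2) = 0

value = 0
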